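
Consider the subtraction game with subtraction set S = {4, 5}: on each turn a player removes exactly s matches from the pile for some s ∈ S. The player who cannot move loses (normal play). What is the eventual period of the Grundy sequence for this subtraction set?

n :  0  1  2  3  4  5  6  7  8  9 10 11 12 13 14 15 16 17 18 19
G :  0  0  0  0  1  1  1  1  2  0  0  0  0  1  1  1  1  2  0  0
G(n+9) = G(n) holds for n = 0,…,4 (a full window of length max(S) = 5), so the sequence is purely periodic with period 9.

9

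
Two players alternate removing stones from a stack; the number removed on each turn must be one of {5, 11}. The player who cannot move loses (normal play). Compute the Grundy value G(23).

G(0) = 0
G(1) = mex{} = 0
G(2) = mex{} = 0
G(3) = mex{} = 0
G(4) = mex{} = 0
G(5) = mex{0} = 1
G(6) = mex{0} = 1
G(7) = mex{0} = 1
G(8) = mex{0} = 1
G(9) = mex{0} = 1
G(10) = mex{1} = 0
G(11) = mex{1,0} = 2
G(12) = mex{1,0} = 2
G(13) = mex{1,0} = 2
G(14) = mex{1,0} = 2
G(15) = mex{0,0} = 1
G(16) = mex{2,1} = 0
G(17) = mex{2,1} = 0
G(18) = mex{2,1} = 0
G(19) = mex{2,1} = 0
G(20) = mex{1,1} = 0
G(21) = mex{0,0} = 1
G(22) = mex{0,2} = 1
G(23) = mex{0,2} = 1

1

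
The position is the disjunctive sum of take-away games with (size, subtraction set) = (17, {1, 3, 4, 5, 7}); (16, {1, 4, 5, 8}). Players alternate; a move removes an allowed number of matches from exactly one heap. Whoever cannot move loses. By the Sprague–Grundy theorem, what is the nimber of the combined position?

2

Heap A, S = {1, 3, 4, 5, 7}:
n :  0  1  2  3  4  5  6  7  8  9 10 11 12 13 14 15 16 17
G :  0  1  0  1  2  3  2  3  0  1  0  1  2  3  2  3  0  1
G_A(17) = 1.
Heap B, S = {1, 4, 5, 8}:
n :  0  1  2  3  4  5  6  7  8  9 10 11 12 13 14 15 16
G :  0  1  0  1  2  3  2  3  4  0  1  0  1  2  3  2  3
G_B(16) = 3.
Combined Grundy value = 1 ⊕ 3 = 2.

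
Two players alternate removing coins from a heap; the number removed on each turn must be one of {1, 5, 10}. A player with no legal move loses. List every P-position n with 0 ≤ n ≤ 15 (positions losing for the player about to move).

0, 2, 4, 6, 8, 15

G(0) = 0
G(1) = mex{0} = 1
G(2) = mex{1} = 0
G(3) = mex{0} = 1
G(4) = mex{1} = 0
G(5) = mex{0,0} = 1
G(6) = mex{1,1} = 0
G(7) = mex{0,0} = 1
G(8) = mex{1,1} = 0
G(9) = mex{0,0} = 1
G(10) = mex{1,1,0} = 2
G(11) = mex{2,0,1} = 3
G(12) = mex{3,1,0} = 2
G(13) = mex{2,0,1} = 3
G(14) = mex{3,1,0} = 2
G(15) = mex{2,2,1} = 0
P-positions are exactly the n with G(n) = 0.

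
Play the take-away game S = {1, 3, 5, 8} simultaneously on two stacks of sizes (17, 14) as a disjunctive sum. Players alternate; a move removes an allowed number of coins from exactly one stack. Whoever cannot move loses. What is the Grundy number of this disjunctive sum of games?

All stacks use S = {1, 3, 5, 8}:
G(0) = 0
G(1) = mex{0} = 1
G(2) = mex{1} = 0
G(3) = mex{0,0} = 1
G(4) = mex{1,1} = 0
G(5) = mex{0,0,0} = 1
G(6) = mex{1,1,1} = 0
G(7) = mex{0,0,0} = 1
G(8) = mex{1,1,1,0} = 2
G(9) = mex{2,0,0,1} = 3
G(10) = mex{3,1,1,0} = 2
G(11) = mex{2,2,0,1} = 3
G(12) = mex{3,3,1,0} = 2
G(13) = mex{2,2,2,1} = 0
G(14) = mex{0,3,3,0} = 1
G(15) = mex{1,2,2,1} = 0
G(16) = mex{0,0,3,2} = 1
G(17) = mex{1,1,2,3} = 0
Stack A: G(17) = 0.
Stack B: G(14) = 1.
Combined Grundy value = 0 ⊕ 1 = 1.

1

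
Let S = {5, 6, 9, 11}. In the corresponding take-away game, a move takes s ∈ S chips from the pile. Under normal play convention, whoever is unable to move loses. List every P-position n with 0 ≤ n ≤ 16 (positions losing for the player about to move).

0, 1, 2, 3, 4, 16

n :  0  1  2  3  4  5  6  7  8  9 10 11 12 13 14 15 16
G :  0  0  0  0  0  1  1  1  1  1  2  2  2  2  2  3  0
P-positions are exactly the n with G(n) = 0.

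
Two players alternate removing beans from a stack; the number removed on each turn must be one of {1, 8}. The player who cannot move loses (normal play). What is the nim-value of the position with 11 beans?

G(0) = 0
G(1) = mex{0} = 1
G(2) = mex{1} = 0
G(3) = mex{0} = 1
G(4) = mex{1} = 0
G(5) = mex{0} = 1
G(6) = mex{1} = 0
G(7) = mex{0} = 1
G(8) = mex{1,0} = 2
G(9) = mex{2,1} = 0
G(10) = mex{0,0} = 1
G(11) = mex{1,1} = 0

0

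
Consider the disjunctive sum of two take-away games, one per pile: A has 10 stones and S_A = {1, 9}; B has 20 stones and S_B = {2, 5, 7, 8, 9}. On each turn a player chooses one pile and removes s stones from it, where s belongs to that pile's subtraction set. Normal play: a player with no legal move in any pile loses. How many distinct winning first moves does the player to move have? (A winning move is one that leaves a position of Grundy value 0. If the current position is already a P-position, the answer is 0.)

Pile A, S = {1, 9}:
n :  0  1  2  3  4  5  6  7  8  9 10
G :  0  1  0  1  0  1  0  1  0  1  0
G_A(10) = 0.
Pile B, S = {2, 5, 7, 8, 9}:
n :  0  1  2  3  4  5  6  7  8  9 10 11 12 13 14 15 16 17 18 19 20
G :  0  0  1  1  0  2  1  3  2  2  3  3  4  4  0  0  1  1  0  2  1
G_B(20) = 1.
Combined Grundy value = 0 ⊕ 1 = 1.
A winning move leaves total XOR = 0, i.e. changes one component's Grundy value g to g ⊕ X where X is the current total.
Pile A: need g' = 0⊕1 = 1. Options: 10−1→G=1, 10−9→G=1. Hits: 2.
Pile B: need g' = 1⊕1 = 0. Options: 20−2→G=0, 20−5→G=0, 20−7→G=4, 20−8→G=4, 20−9→G=3. Hits: 2.

4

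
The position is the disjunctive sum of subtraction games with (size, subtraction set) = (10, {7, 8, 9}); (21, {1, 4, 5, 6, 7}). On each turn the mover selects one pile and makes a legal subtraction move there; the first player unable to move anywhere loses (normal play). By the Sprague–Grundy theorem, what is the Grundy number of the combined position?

Pile A, S = {7, 8, 9}:
G(0) = 0
G(1) = mex{} = 0
G(2) = mex{} = 0
G(3) = mex{} = 0
G(4) = mex{} = 0
G(5) = mex{} = 0
G(6) = mex{} = 0
G(7) = mex{0} = 1
G(8) = mex{0,0} = 1
G(9) = mex{0,0,0} = 1
G(10) = mex{0,0,0} = 1
G_A(10) = 1.
Pile B, S = {1, 4, 5, 6, 7}:
n :  0  1  2  3  4  5  6  7  8  9 10 11 12 13 14 15 16 17 18 19 20 21
G :  0  1  0  1  2  3  2  3  4  5  0  1  0  1  2  3  2  3  4  5  0  1
G_B(21) = 1.
Combined Grundy value = 1 ⊕ 1 = 0.

0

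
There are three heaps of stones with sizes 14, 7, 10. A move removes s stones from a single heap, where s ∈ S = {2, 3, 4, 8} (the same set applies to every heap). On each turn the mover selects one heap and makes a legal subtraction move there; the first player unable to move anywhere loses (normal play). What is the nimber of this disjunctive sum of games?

3

All heaps use S = {2, 3, 4, 8}:
n :  0  1  2  3  4  5  6  7  8  9 10 11 12 13 14
G :  0  0  1  1  2  2  0  0  1  1  2  2  0  0  1
Heap A: G(14) = 1.
Heap B: G(7) = 0.
Heap C: G(10) = 2.
Combined Grundy value = 1 ⊕ 0 ⊕ 2 = 3.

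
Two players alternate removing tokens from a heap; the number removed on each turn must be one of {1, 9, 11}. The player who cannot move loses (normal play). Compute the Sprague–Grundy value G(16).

G(0) = 0
G(1) = mex{0} = 1
G(2) = mex{1} = 0
G(3) = mex{0} = 1
G(4) = mex{1} = 0
G(5) = mex{0} = 1
G(6) = mex{1} = 0
G(7) = mex{0} = 1
G(8) = mex{1} = 0
G(9) = mex{0,0} = 1
G(10) = mex{1,1} = 0
G(11) = mex{0,0,0} = 1
G(12) = mex{1,1,1} = 0
G(13) = mex{0,0,0} = 1
G(14) = mex{1,1,1} = 0
G(15) = mex{0,0,0} = 1
G(16) = mex{1,1,1} = 0

0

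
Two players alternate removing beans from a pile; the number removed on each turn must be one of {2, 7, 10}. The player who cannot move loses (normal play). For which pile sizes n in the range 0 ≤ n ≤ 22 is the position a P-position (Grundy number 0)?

G(0) = 0
G(1) = mex{} = 0
G(2) = mex{0} = 1
G(3) = mex{0} = 1
G(4) = mex{1} = 0
G(5) = mex{1} = 0
G(6) = mex{0} = 1
G(7) = mex{0,0} = 1
G(8) = mex{1,0} = 2
G(9) = mex{1,1} = 0
G(10) = mex{2,1,0} = 3
G(11) = mex{0,0,0} = 1
G(12) = mex{3,0,1} = 2
G(13) = mex{1,1,1} = 0
G(14) = mex{2,1,0} = 3
G(15) = mex{0,2,0} = 1
G(16) = mex{3,0,1} = 2
G(17) = mex{1,3,1} = 0
G(18) = mex{2,1,2} = 0
G(19) = mex{0,2,0} = 1
G(20) = mex{0,0,3} = 1
G(21) = mex{1,3,1} = 0
G(22) = mex{1,1,2} = 0
P-positions are exactly the n with G(n) = 0.

0, 1, 4, 5, 9, 13, 17, 18, 21, 22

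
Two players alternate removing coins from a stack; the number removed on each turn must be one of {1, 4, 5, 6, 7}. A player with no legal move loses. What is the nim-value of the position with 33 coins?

1

n :  0  1  2  3  4  5  6  7  8  9 10 11 12 13 14 15 16 17 18 19 20 21 22 23 24 25 26 27 28 29 30 31 32 33
G :  0  1  0  1  2  3  2  3  4  5  0  1  0  1  2  3  2  3  4  5  0  1  0  1  2  3  2  3  4  5  0  1  0  1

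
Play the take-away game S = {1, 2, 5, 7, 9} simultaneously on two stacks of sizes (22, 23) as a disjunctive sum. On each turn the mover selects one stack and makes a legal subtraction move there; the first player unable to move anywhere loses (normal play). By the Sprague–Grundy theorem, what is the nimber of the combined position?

1

All stacks use S = {1, 2, 5, 7, 9}:
n :  0  1  2  3  4  5  6  7  8  9 10 11 12 13 14 15 16 17 18 19 20 21 22 23
G :  0  1  2  0  1  2  0  1  2  3  4  5  3  4  0  1  2  0  1  2  0  1  2  3
Stack A: G(22) = 2.
Stack B: G(23) = 3.
Combined Grundy value = 2 ⊕ 3 = 1.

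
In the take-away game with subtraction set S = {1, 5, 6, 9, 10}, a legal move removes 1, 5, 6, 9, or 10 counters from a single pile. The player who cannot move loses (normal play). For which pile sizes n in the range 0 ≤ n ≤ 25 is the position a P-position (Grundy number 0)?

0, 2, 4, 15, 17, 19

G(0) = 0
G(1) = mex{0} = 1
G(2) = mex{1} = 0
G(3) = mex{0} = 1
G(4) = mex{1} = 0
G(5) = mex{0,0} = 1
G(6) = mex{1,1,0} = 2
G(7) = mex{2,0,1} = 3
G(8) = mex{3,1,0} = 2
G(9) = mex{2,0,1,0} = 3
G(10) = mex{3,1,0,1,0} = 2
G(11) = mex{2,2,1,0,1} = 3
G(12) = mex{3,3,2,1,0} = 4
G(13) = mex{4,2,3,0,1} = 5
G(14) = mex{5,3,2,1,0} = 4
G(15) = mex{4,2,3,2,1} = 0
G(16) = mex{0,3,2,3,2} = 1
G(17) = mex{1,4,3,2,3} = 0
G(18) = mex{0,5,4,3,2} = 1
G(19) = mex{1,4,5,2,3} = 0
G(20) = mex{0,0,4,3,2} = 1
G(21) = mex{1,1,0,4,3} = 2
G(22) = mex{2,0,1,5,4} = 3
G(23) = mex{3,1,0,4,5} = 2
G(24) = mex{2,0,1,0,4} = 3
G(25) = mex{3,1,0,1,0} = 2
P-positions are exactly the n with G(n) = 0.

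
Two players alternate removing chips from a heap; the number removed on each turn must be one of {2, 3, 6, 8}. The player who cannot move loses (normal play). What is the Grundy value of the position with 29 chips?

n :  0  1  2  3  4  5  6  7  8  9 10 11 12 13 14 15 16 17 18 19 20 21 22 23 24 25 26 27 28 29
G :  0  0  1  1  2  0  3  1  2  2  0  3  1  2  0  0  1  1  2  0  3  1  2  2  0  3  1  2  0  0

0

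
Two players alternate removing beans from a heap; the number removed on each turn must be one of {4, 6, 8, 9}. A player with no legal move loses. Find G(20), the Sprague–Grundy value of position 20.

G(0) = 0
G(1) = mex{} = 0
G(2) = mex{} = 0
G(3) = mex{} = 0
G(4) = mex{0} = 1
G(5) = mex{0} = 1
G(6) = mex{0,0} = 1
G(7) = mex{0,0} = 1
G(8) = mex{1,0,0} = 2
G(9) = mex{1,0,0,0} = 2
G(10) = mex{1,1,0,0} = 2
G(11) = mex{1,1,0,0} = 2
G(12) = mex{2,1,1,0} = 3
G(13) = mex{2,1,1,1} = 0
G(14) = mex{2,2,1,1} = 0
G(15) = mex{2,2,1,1} = 0
G(16) = mex{3,2,2,1} = 0
G(17) = mex{0,2,2,2} = 1
G(18) = mex{0,3,2,2} = 1
G(19) = mex{0,0,2,2} = 1
G(20) = mex{0,0,3,2} = 1

1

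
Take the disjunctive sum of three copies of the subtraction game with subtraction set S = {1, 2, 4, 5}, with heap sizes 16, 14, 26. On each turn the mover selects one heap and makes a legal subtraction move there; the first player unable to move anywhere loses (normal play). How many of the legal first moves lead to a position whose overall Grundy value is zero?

All heaps use S = {1, 2, 4, 5}:
n :  0  1  2  3  4  5  6  7  8  9 10 11 12 13 14 15 16 17 18 19 20 21 22 23 24 25 26
G :  0  1  2  0  1  2  0  1  2  0  1  2  0  1  2  0  1  2  0  1  2  0  1  2  0  1  2
Heap A: G(16) = 1.
Heap B: G(14) = 2.
Heap C: G(26) = 2.
Combined Grundy value = 1 ⊕ 2 ⊕ 2 = 1.
A winning move leaves total XOR = 0, i.e. changes one component's Grundy value g to g ⊕ X where X is the current total.
Heap A: need g' = 1⊕1 = 0. Options: 16−1→G=0, 16−2→G=2, 16−4→G=0, 16−5→G=2. Hits: 2.
Heap B: need g' = 2⊕1 = 3. Options: 14−1→G=1, 14−2→G=0, 14−4→G=1, 14−5→G=0. Hits: 0.
Heap C: need g' = 2⊕1 = 3. Options: 26−1→G=1, 26−2→G=0, 26−4→G=1, 26−5→G=0. Hits: 0.

2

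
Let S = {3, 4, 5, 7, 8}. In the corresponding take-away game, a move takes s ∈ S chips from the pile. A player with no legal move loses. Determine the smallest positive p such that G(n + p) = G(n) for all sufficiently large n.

11

G(0) = 0
G(1) = mex{} = 0
G(2) = mex{} = 0
G(3) = mex{0} = 1
G(4) = mex{0,0} = 1
G(5) = mex{0,0,0} = 1
G(6) = mex{1,0,0} = 2
G(7) = mex{1,1,0,0} = 2
G(8) = mex{1,1,1,0,0} = 2
G(9) = mex{2,1,1,0,0} = 3
G(10) = mex{2,2,1,1,0} = 3
G(11) = mex{2,2,2,1,1} = 0
G(12) = mex{3,2,2,1,1} = 0
G(13) = mex{3,3,2,2,1} = 0
G(14) = mex{0,3,3,2,2} = 1
G(15) = mex{0,0,3,2,2} = 1
G(16) = mex{0,0,0,3,2} = 1
G(17) = mex{1,0,0,3,3} = 2
G(18) = mex{1,1,0,0,3} = 2
G(19) = mex{1,1,1,0,0} = 2
G(20) = mex{2,1,1,0,0} = 3
G(21) = mex{2,2,1,1,0} = 3
G(22) = mex{2,2,2,1,1} = 0
G(23) = mex{3,2,2,1,1} = 0
G(n+11) = G(n) holds for n = 0,…,7 (a full window of length max(S) = 8), so the sequence is purely periodic with period 11.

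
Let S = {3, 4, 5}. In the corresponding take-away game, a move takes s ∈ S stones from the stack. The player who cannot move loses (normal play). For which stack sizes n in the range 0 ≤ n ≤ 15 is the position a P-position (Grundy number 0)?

n :  0  1  2  3  4  5  6  7  8  9 10 11 12 13 14 15
G :  0  0  0  1  1  1  2  2  0  0  0  1  1  1  2  2
P-positions are exactly the n with G(n) = 0.

0, 1, 2, 8, 9, 10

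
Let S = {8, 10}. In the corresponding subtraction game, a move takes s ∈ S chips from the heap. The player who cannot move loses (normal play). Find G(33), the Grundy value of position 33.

1

G(0) = 0
G(1) = mex{} = 0
G(2) = mex{} = 0
G(3) = mex{} = 0
G(4) = mex{} = 0
G(5) = mex{} = 0
G(6) = mex{} = 0
G(7) = mex{} = 0
G(8) = mex{0} = 1
G(9) = mex{0} = 1
G(10) = mex{0,0} = 1
G(11) = mex{0,0} = 1
G(12) = mex{0,0} = 1
G(13) = mex{0,0} = 1
G(14) = mex{0,0} = 1
G(15) = mex{0,0} = 1
G(16) = mex{1,0} = 2
G(17) = mex{1,0} = 2
G(18) = mex{1,1} = 0
G(19) = mex{1,1} = 0
G(20) = mex{1,1} = 0
G(21) = mex{1,1} = 0
G(22) = mex{1,1} = 0
G(23) = mex{1,1} = 0
G(24) = mex{2,1} = 0
G(25) = mex{2,1} = 0
G(26) = mex{0,2} = 1
G(27) = mex{0,2} = 1
G(28) = mex{0,0} = 1
G(29) = mex{0,0} = 1
G(30) = mex{0,0} = 1
G(31) = mex{0,0} = 1
G(32) = mex{0,0} = 1
G(33) = mex{0,0} = 1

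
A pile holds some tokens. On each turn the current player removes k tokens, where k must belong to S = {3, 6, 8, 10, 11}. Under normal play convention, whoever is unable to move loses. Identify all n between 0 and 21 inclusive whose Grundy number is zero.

G(0) = 0
G(1) = mex{} = 0
G(2) = mex{} = 0
G(3) = mex{0} = 1
G(4) = mex{0} = 1
G(5) = mex{0} = 1
G(6) = mex{1,0} = 2
G(7) = mex{1,0} = 2
G(8) = mex{1,0,0} = 2
G(9) = mex{2,1,0} = 3
G(10) = mex{2,1,0,0} = 3
G(11) = mex{2,1,1,0,0} = 3
G(12) = mex{3,2,1,0,0} = 4
G(13) = mex{3,2,1,1,0} = 4
G(14) = mex{3,2,2,1,1} = 0
G(15) = mex{4,3,2,1,1} = 0
G(16) = mex{4,3,2,2,1} = 0
G(17) = mex{0,3,3,2,2} = 1
G(18) = mex{0,4,3,2,2} = 1
G(19) = mex{0,4,3,3,2} = 1
G(20) = mex{1,0,4,3,3} = 2
G(21) = mex{1,0,4,3,3} = 2
P-positions are exactly the n with G(n) = 0.

0, 1, 2, 14, 15, 16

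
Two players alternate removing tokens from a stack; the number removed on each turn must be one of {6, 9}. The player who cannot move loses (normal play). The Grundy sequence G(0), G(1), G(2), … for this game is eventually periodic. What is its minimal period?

n :  0  1  2  3  4  5  6  7  8  9 10 11 12 13 14 15 16 17 18 19 20 21 22 23 24 25 26 27 28 29 30 31
G :  0  0  0  0  0  0  1  1  1  1  1  1  2  2  2  0  0  0  0  0  0  1  1  1  1  1  1  2  2  2  0  0
G(n+15) = G(n) holds for n = 0,…,8 (a full window of length max(S) = 9), so the sequence is purely periodic with period 15.

15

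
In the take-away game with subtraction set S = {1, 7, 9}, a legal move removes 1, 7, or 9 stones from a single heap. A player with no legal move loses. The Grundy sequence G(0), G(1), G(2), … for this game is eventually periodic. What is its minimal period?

2

n :  0  1  2  3  4  5  6  7  8  9 10 11 12 13 14
G :  0  1  0  1  0  1  0  1  0  1  0  1  0  1  0
G(n+2) = G(n) holds for n = 0,…,8 (a full window of length max(S) = 9), so the sequence is purely periodic with period 2.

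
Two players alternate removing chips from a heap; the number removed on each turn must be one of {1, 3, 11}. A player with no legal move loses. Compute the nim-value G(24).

n :  0  1  2  3  4  5  6  7  8  9 10 11 12 13 14 15 16 17 18 19 20 21 22 23 24
G :  0  1  0  1  0  1  0  1  0  1  0  1  0  1  0  1  0  1  0  1  0  1  0  1  0

0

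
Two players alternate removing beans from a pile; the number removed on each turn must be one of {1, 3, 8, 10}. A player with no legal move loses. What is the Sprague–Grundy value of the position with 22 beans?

G(0) = 0
G(1) = mex{0} = 1
G(2) = mex{1} = 0
G(3) = mex{0,0} = 1
G(4) = mex{1,1} = 0
G(5) = mex{0,0} = 1
G(6) = mex{1,1} = 0
G(7) = mex{0,0} = 1
G(8) = mex{1,1,0} = 2
G(9) = mex{2,0,1} = 3
G(10) = mex{3,1,0,0} = 2
G(11) = mex{2,2,1,1} = 0
G(12) = mex{0,3,0,0} = 1
G(13) = mex{1,2,1,1} = 0
G(14) = mex{0,0,0,0} = 1
G(15) = mex{1,1,1,1} = 0
G(16) = mex{0,0,2,0} = 1
G(17) = mex{1,1,3,1} = 0
G(18) = mex{0,0,2,2} = 1
G(19) = mex{1,1,0,3} = 2
G(20) = mex{2,0,1,2} = 3
G(21) = mex{3,1,0,0} = 2
G(22) = mex{2,2,1,1} = 0

0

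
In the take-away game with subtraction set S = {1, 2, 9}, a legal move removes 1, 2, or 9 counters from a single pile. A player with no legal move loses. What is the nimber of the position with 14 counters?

G(0) = 0
G(1) = mex{0} = 1
G(2) = mex{1,0} = 2
G(3) = mex{2,1} = 0
G(4) = mex{0,2} = 1
G(5) = mex{1,0} = 2
G(6) = mex{2,1} = 0
G(7) = mex{0,2} = 1
G(8) = mex{1,0} = 2
G(9) = mex{2,1,0} = 3
G(10) = mex{3,2,1} = 0
G(11) = mex{0,3,2} = 1
G(12) = mex{1,0,0} = 2
G(13) = mex{2,1,1} = 0
G(14) = mex{0,2,2} = 1

1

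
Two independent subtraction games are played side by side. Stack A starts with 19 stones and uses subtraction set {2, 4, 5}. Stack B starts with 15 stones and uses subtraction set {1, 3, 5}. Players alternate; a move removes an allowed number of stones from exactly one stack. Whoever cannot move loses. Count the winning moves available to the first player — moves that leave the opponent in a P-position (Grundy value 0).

Stack A, S = {2, 4, 5}:
n :  0  1  2  3  4  5  6  7  8  9 10 11 12 13 14 15 16 17 18 19
G :  0  0  1  1  2  2  3  0  0  1  1  2  2  3  0  0  1  1  2  2
G_A(19) = 2.
Stack B, S = {1, 3, 5}:
n :  0  1  2  3  4  5  6  7  8  9 10 11 12 13 14 15
G :  0  1  0  1  0  1  0  1  0  1  0  1  0  1  0  1
G_B(15) = 1.
Combined Grundy value = 2 ⊕ 1 = 3.
A winning move leaves total XOR = 0, i.e. changes one component's Grundy value g to g ⊕ X where X is the current total.
Stack A: need g' = 2⊕3 = 1. Options: 19−2→G=1, 19−4→G=0, 19−5→G=0. Hits: 1.
Stack B: need g' = 1⊕3 = 2. Options: 15−1→G=0, 15−3→G=0, 15−5→G=0. Hits: 0.

1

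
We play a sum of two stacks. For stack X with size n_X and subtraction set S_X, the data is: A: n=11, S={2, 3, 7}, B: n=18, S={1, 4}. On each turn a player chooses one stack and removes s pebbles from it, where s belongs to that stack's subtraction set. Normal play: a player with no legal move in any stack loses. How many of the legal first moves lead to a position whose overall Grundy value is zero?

2

Stack A, S = {2, 3, 7}:
n :  0  1  2  3  4  5  6  7  8  9 10 11
G :  0  0  1  1  2  0  0  1  1  2  0  0
G_A(11) = 0.
Stack B, S = {1, 4}:
G(0) = 0
G(1) = mex{0} = 1
G(2) = mex{1} = 0
G(3) = mex{0} = 1
G(4) = mex{1,0} = 2
G(5) = mex{2,1} = 0
G(6) = mex{0,0} = 1
G(7) = mex{1,1} = 0
G(8) = mex{0,2} = 1
G(9) = mex{1,0} = 2
G(10) = mex{2,1} = 0
G(11) = mex{0,0} = 1
G(12) = mex{1,1} = 0
G(13) = mex{0,2} = 1
G(14) = mex{1,0} = 2
G(15) = mex{2,1} = 0
G(16) = mex{0,0} = 1
G(17) = mex{1,1} = 0
G(18) = mex{0,2} = 1
G_B(18) = 1.
Combined Grundy value = 0 ⊕ 1 = 1.
A winning move leaves total XOR = 0, i.e. changes one component's Grundy value g to g ⊕ X where X is the current total.
Stack A: need g' = 0⊕1 = 1. Options: 11−2→G=2, 11−3→G=1, 11−7→G=2. Hits: 1.
Stack B: need g' = 1⊕1 = 0. Options: 18−1→G=0, 18−4→G=2. Hits: 1.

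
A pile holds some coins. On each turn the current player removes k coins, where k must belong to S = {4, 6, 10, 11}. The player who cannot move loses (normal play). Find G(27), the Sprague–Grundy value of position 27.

3

G(0) = 0
G(1) = mex{} = 0
G(2) = mex{} = 0
G(3) = mex{} = 0
G(4) = mex{0} = 1
G(5) = mex{0} = 1
G(6) = mex{0,0} = 1
G(7) = mex{0,0} = 1
G(8) = mex{1,0} = 2
G(9) = mex{1,0} = 2
G(10) = mex{1,1,0} = 2
G(11) = mex{1,1,0,0} = 2
G(12) = mex{2,1,0,0} = 3
G(13) = mex{2,1,0,0} = 3
G(14) = mex{2,2,1,0} = 3
G(15) = mex{2,2,1,1} = 0
G(16) = mex{3,2,1,1} = 0
G(17) = mex{3,2,1,1} = 0
G(18) = mex{3,3,2,1} = 0
G(19) = mex{0,3,2,2} = 1
G(20) = mex{0,3,2,2} = 1
G(21) = mex{0,0,2,2} = 1
G(22) = mex{0,0,3,2} = 1
G(23) = mex{1,0,3,3} = 2
G(24) = mex{1,0,3,3} = 2
G(25) = mex{1,1,0,3} = 2
G(26) = mex{1,1,0,0} = 2
G(27) = mex{2,1,0,0} = 3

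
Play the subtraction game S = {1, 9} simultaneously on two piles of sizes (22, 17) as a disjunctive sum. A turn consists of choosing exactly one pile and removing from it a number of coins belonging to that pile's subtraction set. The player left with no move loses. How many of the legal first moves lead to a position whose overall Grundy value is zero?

All piles use S = {1, 9}:
n :  0  1  2  3  4  5  6  7  8  9 10 11 12 13 14 15 16 17 18 19 20 21 22
G :  0  1  0  1  0  1  0  1  0  1  0  1  0  1  0  1  0  1  0  1  0  1  0
Pile A: G(22) = 0.
Pile B: G(17) = 1.
Combined Grundy value = 0 ⊕ 1 = 1.
A winning move leaves total XOR = 0, i.e. changes one component's Grundy value g to g ⊕ X where X is the current total.
Pile A: need g' = 0⊕1 = 1. Options: 22−1→G=1, 22−9→G=1. Hits: 2.
Pile B: need g' = 1⊕1 = 0. Options: 17−1→G=0, 17−9→G=0. Hits: 2.

4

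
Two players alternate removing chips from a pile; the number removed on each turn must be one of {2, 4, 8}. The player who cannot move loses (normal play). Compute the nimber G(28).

G(0) = 0
G(1) = mex{} = 0
G(2) = mex{0} = 1
G(3) = mex{0} = 1
G(4) = mex{1,0} = 2
G(5) = mex{1,0} = 2
G(6) = mex{2,1} = 0
G(7) = mex{2,1} = 0
G(8) = mex{0,2,0} = 1
G(9) = mex{0,2,0} = 1
G(10) = mex{1,0,1} = 2
G(11) = mex{1,0,1} = 2
G(12) = mex{2,1,2} = 0
G(13) = mex{2,1,2} = 0
G(14) = mex{0,2,0} = 1
G(15) = mex{0,2,0} = 1
G(16) = mex{1,0,1} = 2
G(17) = mex{1,0,1} = 2
G(18) = mex{2,1,2} = 0
G(19) = mex{2,1,2} = 0
G(20) = mex{0,2,0} = 1
G(21) = mex{0,2,0} = 1
G(22) = mex{1,0,1} = 2
G(23) = mex{1,0,1} = 2
G(24) = mex{2,1,2} = 0
G(25) = mex{2,1,2} = 0
G(26) = mex{0,2,0} = 1
G(27) = mex{0,2,0} = 1
G(28) = mex{1,0,1} = 2

2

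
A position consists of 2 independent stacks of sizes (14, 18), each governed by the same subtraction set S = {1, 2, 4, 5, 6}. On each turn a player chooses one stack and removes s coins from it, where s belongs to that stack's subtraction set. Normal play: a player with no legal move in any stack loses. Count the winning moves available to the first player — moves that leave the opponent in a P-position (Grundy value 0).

2

All stacks use S = {1, 2, 4, 5, 6}:
G(0) = 0
G(1) = mex{0} = 1
G(2) = mex{1,0} = 2
G(3) = mex{2,1} = 0
G(4) = mex{0,2,0} = 1
G(5) = mex{1,0,1,0} = 2
G(6) = mex{2,1,2,1,0} = 3
G(7) = mex{3,2,0,2,1} = 4
G(8) = mex{4,3,1,0,2} = 5
G(9) = mex{5,4,2,1,0} = 3
G(10) = mex{3,5,3,2,1} = 0
G(11) = mex{0,3,4,3,2} = 1
G(12) = mex{1,0,5,4,3} = 2
G(13) = mex{2,1,3,5,4} = 0
G(14) = mex{0,2,0,3,5} = 1
G(15) = mex{1,0,1,0,3} = 2
G(16) = mex{2,1,2,1,0} = 3
G(17) = mex{3,2,0,2,1} = 4
G(18) = mex{4,3,1,0,2} = 5
Stack A: G(14) = 1.
Stack B: G(18) = 5.
Combined Grundy value = 1 ⊕ 5 = 4.
A winning move leaves total XOR = 0, i.e. changes one component's Grundy value g to g ⊕ X where X is the current total.
Stack A: need g' = 1⊕4 = 5. Options: 14−1→G=0, 14−2→G=2, 14−4→G=0, 14−5→G=3, 14−6→G=5. Hits: 1.
Stack B: need g' = 5⊕4 = 1. Options: 18−1→G=4, 18−2→G=3, 18−4→G=1, 18−5→G=0, 18−6→G=2. Hits: 1.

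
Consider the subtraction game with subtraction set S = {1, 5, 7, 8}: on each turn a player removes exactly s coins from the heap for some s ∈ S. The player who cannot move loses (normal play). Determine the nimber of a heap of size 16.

1

G(0) = 0
G(1) = mex{0} = 1
G(2) = mex{1} = 0
G(3) = mex{0} = 1
G(4) = mex{1} = 0
G(5) = mex{0,0} = 1
G(6) = mex{1,1} = 0
G(7) = mex{0,0,0} = 1
G(8) = mex{1,1,1,0} = 2
G(9) = mex{2,0,0,1} = 3
G(10) = mex{3,1,1,0} = 2
G(11) = mex{2,0,0,1} = 3
G(12) = mex{3,1,1,0} = 2
G(13) = mex{2,2,0,1} = 3
G(14) = mex{3,3,1,0} = 2
G(15) = mex{2,2,2,1} = 0
G(16) = mex{0,3,3,2} = 1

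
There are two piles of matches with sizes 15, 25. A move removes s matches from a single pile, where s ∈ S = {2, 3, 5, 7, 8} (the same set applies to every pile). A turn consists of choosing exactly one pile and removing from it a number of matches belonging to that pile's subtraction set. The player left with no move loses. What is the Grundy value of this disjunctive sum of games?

0

All piles use S = {2, 3, 5, 7, 8}:
n :  0  1  2  3  4  5  6  7  8  9 10 11 12 13 14 15 16 17 18 19 20 21 22 23 24 25
G :  0  0  1  1  2  2  3  3  4  4  0  0  1  1  2  2  3  3  4  4  0  0  1  1  2  2
Pile A: G(15) = 2.
Pile B: G(25) = 2.
Combined Grundy value = 2 ⊕ 2 = 0.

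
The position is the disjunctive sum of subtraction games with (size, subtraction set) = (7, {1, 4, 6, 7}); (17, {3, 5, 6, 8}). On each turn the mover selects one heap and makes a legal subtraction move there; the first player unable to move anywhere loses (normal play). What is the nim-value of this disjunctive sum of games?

Heap A, S = {1, 4, 6, 7}:
G(0) = 0
G(1) = mex{0} = 1
G(2) = mex{1} = 0
G(3) = mex{0} = 1
G(4) = mex{1,0} = 2
G(5) = mex{2,1} = 0
G(6) = mex{0,0,0} = 1
G(7) = mex{1,1,1,0} = 2
G_A(7) = 2.
Heap B, S = {3, 5, 6, 8}:
n :  0  1  2  3  4  5  6  7  8  9 10 11 12 13 14 15 16 17
G :  0  0  0  1  1  1  2  2  2  3  3  0  0  0  1  1  1  2
G_B(17) = 2.
Combined Grundy value = 2 ⊕ 2 = 0.

0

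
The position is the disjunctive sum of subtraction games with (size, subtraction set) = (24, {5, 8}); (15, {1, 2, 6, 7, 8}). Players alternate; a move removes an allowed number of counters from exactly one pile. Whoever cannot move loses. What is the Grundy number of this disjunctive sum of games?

Pile A, S = {5, 8}:
G(0) = 0
G(1) = mex{} = 0
G(2) = mex{} = 0
G(3) = mex{} = 0
G(4) = mex{} = 0
G(5) = mex{0} = 1
G(6) = mex{0} = 1
G(7) = mex{0} = 1
G(8) = mex{0,0} = 1
G(9) = mex{0,0} = 1
G(10) = mex{1,0} = 2
G(11) = mex{1,0} = 2
G(12) = mex{1,0} = 2
G(13) = mex{1,1} = 0
G(14) = mex{1,1} = 0
G(15) = mex{2,1} = 0
G(16) = mex{2,1} = 0
G(17) = mex{2,1} = 0
G(18) = mex{0,2} = 1
G(19) = mex{0,2} = 1
G(20) = mex{0,2} = 1
G(21) = mex{0,0} = 1
G(22) = mex{0,0} = 1
G(23) = mex{1,0} = 2
G(24) = mex{1,0} = 2
G_A(24) = 2.
Pile B, S = {1, 2, 6, 7, 8}:
G(0) = 0
G(1) = mex{0} = 1
G(2) = mex{1,0} = 2
G(3) = mex{2,1} = 0
G(4) = mex{0,2} = 1
G(5) = mex{1,0} = 2
G(6) = mex{2,1,0} = 3
G(7) = mex{3,2,1,0} = 4
G(8) = mex{4,3,2,1,0} = 5
G(9) = mex{5,4,0,2,1} = 3
G(10) = mex{3,5,1,0,2} = 4
G(11) = mex{4,3,2,1,0} = 5
G(12) = mex{5,4,3,2,1} = 0
G(13) = mex{0,5,4,3,2} = 1
G(14) = mex{1,0,5,4,3} = 2
G(15) = mex{2,1,3,5,4} = 0
G_B(15) = 0.
Combined Grundy value = 2 ⊕ 0 = 2.

2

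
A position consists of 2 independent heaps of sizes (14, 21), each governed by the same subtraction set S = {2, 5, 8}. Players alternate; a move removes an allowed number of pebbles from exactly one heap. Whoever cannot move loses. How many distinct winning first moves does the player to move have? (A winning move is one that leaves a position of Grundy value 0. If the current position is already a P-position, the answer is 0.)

All heaps use S = {2, 5, 8}:
G(0) = 0
G(1) = mex{} = 0
G(2) = mex{0} = 1
G(3) = mex{0} = 1
G(4) = mex{1} = 0
G(5) = mex{1,0} = 2
G(6) = mex{0,0} = 1
G(7) = mex{2,1} = 0
G(8) = mex{1,1,0} = 2
G(9) = mex{0,0,0} = 1
G(10) = mex{2,2,1} = 0
G(11) = mex{1,1,1} = 0
G(12) = mex{0,0,0} = 1
G(13) = mex{0,2,2} = 1
G(14) = mex{1,1,1} = 0
G(15) = mex{1,0,0} = 2
G(16) = mex{0,0,2} = 1
G(17) = mex{2,1,1} = 0
G(18) = mex{1,1,0} = 2
G(19) = mex{0,0,0} = 1
G(20) = mex{2,2,1} = 0
G(21) = mex{1,1,1} = 0
Heap A: G(14) = 0.
Heap B: G(21) = 0.
Combined Grundy value = 0 ⊕ 0 = 0.
A winning move leaves total XOR = 0, i.e. changes one component's Grundy value g to g ⊕ X where X is the current total.
Heap A: target g' = 0⊕0 = 0, but every legal move changes the Grundy value (mex property), so 0 moves.
Heap B: target g' = 0⊕0 = 0, but every legal move changes the Grundy value (mex property), so 0 moves.

0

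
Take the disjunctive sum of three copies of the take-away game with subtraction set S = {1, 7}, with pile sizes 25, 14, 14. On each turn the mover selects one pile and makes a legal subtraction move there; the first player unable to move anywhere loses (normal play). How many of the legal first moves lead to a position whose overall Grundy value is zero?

6

All piles use S = {1, 7}:
G(0) = 0
G(1) = mex{0} = 1
G(2) = mex{1} = 0
G(3) = mex{0} = 1
G(4) = mex{1} = 0
G(5) = mex{0} = 1
G(6) = mex{1} = 0
G(7) = mex{0,0} = 1
G(8) = mex{1,1} = 0
G(9) = mex{0,0} = 1
G(10) = mex{1,1} = 0
G(11) = mex{0,0} = 1
G(12) = mex{1,1} = 0
G(13) = mex{0,0} = 1
G(14) = mex{1,1} = 0
G(15) = mex{0,0} = 1
G(16) = mex{1,1} = 0
G(17) = mex{0,0} = 1
G(18) = mex{1,1} = 0
G(19) = mex{0,0} = 1
G(20) = mex{1,1} = 0
G(21) = mex{0,0} = 1
G(22) = mex{1,1} = 0
G(23) = mex{0,0} = 1
G(24) = mex{1,1} = 0
G(25) = mex{0,0} = 1
Pile A: G(25) = 1.
Pile B: G(14) = 0.
Pile C: G(14) = 0.
Combined Grundy value = 1 ⊕ 0 ⊕ 0 = 1.
A winning move leaves total XOR = 0, i.e. changes one component's Grundy value g to g ⊕ X where X is the current total.
Pile A: need g' = 1⊕1 = 0. Options: 25−1→G=0, 25−7→G=0. Hits: 2.
Pile B: need g' = 0⊕1 = 1. Options: 14−1→G=1, 14−7→G=1. Hits: 2.
Pile C: need g' = 0⊕1 = 1. Options: 14−1→G=1, 14−7→G=1. Hits: 2.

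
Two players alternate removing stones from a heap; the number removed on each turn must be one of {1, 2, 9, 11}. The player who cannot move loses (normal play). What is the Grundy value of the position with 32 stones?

n :  0  1  2  3  4  5  6  7  8  9 10 11 12 13 14 15 16 17 18 19 20 21 22 23 24 25 26 27 28 29 30 31 32
G :  0  1  2  0  1  2  0  1  2  3  0  1  2  0  1  2  0  1  2  3  0  1  2  0  1  2  0  1  2  3  0  1  2

2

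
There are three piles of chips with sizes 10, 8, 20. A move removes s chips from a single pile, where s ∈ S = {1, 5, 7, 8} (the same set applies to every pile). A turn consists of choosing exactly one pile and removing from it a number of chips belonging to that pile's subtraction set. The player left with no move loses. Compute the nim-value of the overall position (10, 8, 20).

1

All piles use S = {1, 5, 7, 8}:
G(0) = 0
G(1) = mex{0} = 1
G(2) = mex{1} = 0
G(3) = mex{0} = 1
G(4) = mex{1} = 0
G(5) = mex{0,0} = 1
G(6) = mex{1,1} = 0
G(7) = mex{0,0,0} = 1
G(8) = mex{1,1,1,0} = 2
G(9) = mex{2,0,0,1} = 3
G(10) = mex{3,1,1,0} = 2
G(11) = mex{2,0,0,1} = 3
G(12) = mex{3,1,1,0} = 2
G(13) = mex{2,2,0,1} = 3
G(14) = mex{3,3,1,0} = 2
G(15) = mex{2,2,2,1} = 0
G(16) = mex{0,3,3,2} = 1
G(17) = mex{1,2,2,3} = 0
G(18) = mex{0,3,3,2} = 1
G(19) = mex{1,2,2,3} = 0
G(20) = mex{0,0,3,2} = 1
Pile A: G(10) = 2.
Pile B: G(8) = 2.
Pile C: G(20) = 1.
Combined Grundy value = 2 ⊕ 2 ⊕ 1 = 1.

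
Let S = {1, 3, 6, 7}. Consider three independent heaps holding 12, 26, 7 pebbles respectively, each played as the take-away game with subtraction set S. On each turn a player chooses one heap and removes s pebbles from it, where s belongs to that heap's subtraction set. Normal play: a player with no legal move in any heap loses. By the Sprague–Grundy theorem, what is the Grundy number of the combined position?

3

All heaps use S = {1, 3, 6, 7}:
G(0) = 0
G(1) = mex{0} = 1
G(2) = mex{1} = 0
G(3) = mex{0,0} = 1
G(4) = mex{1,1} = 0
G(5) = mex{0,0} = 1
G(6) = mex{1,1,0} = 2
G(7) = mex{2,0,1,0} = 3
G(8) = mex{3,1,0,1} = 2
G(9) = mex{2,2,1,0} = 3
G(10) = mex{3,3,0,1} = 2
G(11) = mex{2,2,1,0} = 3
G(12) = mex{3,3,2,1} = 0
G(13) = mex{0,2,3,2} = 1
G(14) = mex{1,3,2,3} = 0
G(15) = mex{0,0,3,2} = 1
G(16) = mex{1,1,2,3} = 0
G(17) = mex{0,0,3,2} = 1
G(18) = mex{1,1,0,3} = 2
G(19) = mex{2,0,1,0} = 3
G(20) = mex{3,1,0,1} = 2
G(21) = mex{2,2,1,0} = 3
G(22) = mex{3,3,0,1} = 2
G(23) = mex{2,2,1,0} = 3
G(24) = mex{3,3,2,1} = 0
G(25) = mex{0,2,3,2} = 1
G(26) = mex{1,3,2,3} = 0
Heap A: G(12) = 0.
Heap B: G(26) = 0.
Heap C: G(7) = 3.
Combined Grundy value = 0 ⊕ 0 ⊕ 3 = 3.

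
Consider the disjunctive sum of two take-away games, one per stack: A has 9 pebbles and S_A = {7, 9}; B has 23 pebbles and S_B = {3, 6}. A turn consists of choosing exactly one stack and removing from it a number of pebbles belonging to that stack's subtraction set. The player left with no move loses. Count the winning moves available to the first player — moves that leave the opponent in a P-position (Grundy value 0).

0

Stack A, S = {7, 9}:
G(0) = 0
G(1) = mex{} = 0
G(2) = mex{} = 0
G(3) = mex{} = 0
G(4) = mex{} = 0
G(5) = mex{} = 0
G(6) = mex{} = 0
G(7) = mex{0} = 1
G(8) = mex{0} = 1
G(9) = mex{0,0} = 1
G_A(9) = 1.
Stack B, S = {3, 6}:
G(0) = 0
G(1) = mex{} = 0
G(2) = mex{} = 0
G(3) = mex{0} = 1
G(4) = mex{0} = 1
G(5) = mex{0} = 1
G(6) = mex{1,0} = 2
G(7) = mex{1,0} = 2
G(8) = mex{1,0} = 2
G(9) = mex{2,1} = 0
G(10) = mex{2,1} = 0
G(11) = mex{2,1} = 0
G(12) = mex{0,2} = 1
G(13) = mex{0,2} = 1
G(14) = mex{0,2} = 1
G(15) = mex{1,0} = 2
G(16) = mex{1,0} = 2
G(17) = mex{1,0} = 2
G(18) = mex{2,1} = 0
G(19) = mex{2,1} = 0
G(20) = mex{2,1} = 0
G(21) = mex{0,2} = 1
G(22) = mex{0,2} = 1
G(23) = mex{0,2} = 1
G_B(23) = 1.
Combined Grundy value = 1 ⊕ 1 = 0.
A winning move leaves total XOR = 0, i.e. changes one component's Grundy value g to g ⊕ X where X is the current total.
Stack A: target g' = 1⊕0 = 1, but every legal move changes the Grundy value (mex property), so 0 moves.
Stack B: target g' = 1⊕0 = 1, but every legal move changes the Grundy value (mex property), so 0 moves.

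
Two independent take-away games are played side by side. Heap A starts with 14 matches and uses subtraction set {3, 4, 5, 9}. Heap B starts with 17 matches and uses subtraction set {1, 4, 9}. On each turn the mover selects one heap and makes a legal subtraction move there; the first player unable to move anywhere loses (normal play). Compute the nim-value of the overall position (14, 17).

0

Heap A, S = {3, 4, 5, 9}:
n :  0  1  2  3  4  5  6  7  8  9 10 11 12 13 14
G :  0  0  0  1  1  1  2  2  0  3  3  1  4  2  0
G_A(14) = 0.
Heap B, S = {1, 4, 9}:
G(0) = 0
G(1) = mex{0} = 1
G(2) = mex{1} = 0
G(3) = mex{0} = 1
G(4) = mex{1,0} = 2
G(5) = mex{2,1} = 0
G(6) = mex{0,0} = 1
G(7) = mex{1,1} = 0
G(8) = mex{0,2} = 1
G(9) = mex{1,0,0} = 2
G(10) = mex{2,1,1} = 0
G(11) = mex{0,0,0} = 1
G(12) = mex{1,1,1} = 0
G(13) = mex{0,2,2} = 1
G(14) = mex{1,0,0} = 2
G(15) = mex{2,1,1} = 0
G(16) = mex{0,0,0} = 1
G(17) = mex{1,1,1} = 0
G_B(17) = 0.
Combined Grundy value = 0 ⊕ 0 = 0.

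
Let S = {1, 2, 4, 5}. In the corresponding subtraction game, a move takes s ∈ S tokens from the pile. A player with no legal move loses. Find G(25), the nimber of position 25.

G(0) = 0
G(1) = mex{0} = 1
G(2) = mex{1,0} = 2
G(3) = mex{2,1} = 0
G(4) = mex{0,2,0} = 1
G(5) = mex{1,0,1,0} = 2
G(6) = mex{2,1,2,1} = 0
G(7) = mex{0,2,0,2} = 1
G(8) = mex{1,0,1,0} = 2
G(9) = mex{2,1,2,1} = 0
G(10) = mex{0,2,0,2} = 1
G(11) = mex{1,0,1,0} = 2
G(12) = mex{2,1,2,1} = 0
G(13) = mex{0,2,0,2} = 1
G(14) = mex{1,0,1,0} = 2
G(15) = mex{2,1,2,1} = 0
G(16) = mex{0,2,0,2} = 1
G(17) = mex{1,0,1,0} = 2
G(18) = mex{2,1,2,1} = 0
G(19) = mex{0,2,0,2} = 1
G(20) = mex{1,0,1,0} = 2
G(21) = mex{2,1,2,1} = 0
G(22) = mex{0,2,0,2} = 1
G(23) = mex{1,0,1,0} = 2
G(24) = mex{2,1,2,1} = 0
G(25) = mex{0,2,0,2} = 1

1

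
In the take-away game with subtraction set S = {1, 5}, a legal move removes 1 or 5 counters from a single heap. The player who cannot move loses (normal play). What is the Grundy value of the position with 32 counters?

G(0) = 0
G(1) = mex{0} = 1
G(2) = mex{1} = 0
G(3) = mex{0} = 1
G(4) = mex{1} = 0
G(5) = mex{0,0} = 1
G(6) = mex{1,1} = 0
G(7) = mex{0,0} = 1
G(8) = mex{1,1} = 0
G(9) = mex{0,0} = 1
G(10) = mex{1,1} = 0
G(11) = mex{0,0} = 1
G(12) = mex{1,1} = 0
G(13) = mex{0,0} = 1
G(14) = mex{1,1} = 0
G(15) = mex{0,0} = 1
G(16) = mex{1,1} = 0
G(17) = mex{0,0} = 1
G(18) = mex{1,1} = 0
G(19) = mex{0,0} = 1
G(20) = mex{1,1} = 0
G(21) = mex{0,0} = 1
G(22) = mex{1,1} = 0
G(23) = mex{0,0} = 1
G(24) = mex{1,1} = 0
G(25) = mex{0,0} = 1
G(26) = mex{1,1} = 0
G(27) = mex{0,0} = 1
G(28) = mex{1,1} = 0
G(29) = mex{0,0} = 1
G(30) = mex{1,1} = 0
G(31) = mex{0,0} = 1
G(32) = mex{1,1} = 0

0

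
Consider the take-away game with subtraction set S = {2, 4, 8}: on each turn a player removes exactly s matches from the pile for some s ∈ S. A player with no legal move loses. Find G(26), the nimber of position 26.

G(0) = 0
G(1) = mex{} = 0
G(2) = mex{0} = 1
G(3) = mex{0} = 1
G(4) = mex{1,0} = 2
G(5) = mex{1,0} = 2
G(6) = mex{2,1} = 0
G(7) = mex{2,1} = 0
G(8) = mex{0,2,0} = 1
G(9) = mex{0,2,0} = 1
G(10) = mex{1,0,1} = 2
G(11) = mex{1,0,1} = 2
G(12) = mex{2,1,2} = 0
G(13) = mex{2,1,2} = 0
G(14) = mex{0,2,0} = 1
G(15) = mex{0,2,0} = 1
G(16) = mex{1,0,1} = 2
G(17) = mex{1,0,1} = 2
G(18) = mex{2,1,2} = 0
G(19) = mex{2,1,2} = 0
G(20) = mex{0,2,0} = 1
G(21) = mex{0,2,0} = 1
G(22) = mex{1,0,1} = 2
G(23) = mex{1,0,1} = 2
G(24) = mex{2,1,2} = 0
G(25) = mex{2,1,2} = 0
G(26) = mex{0,2,0} = 1

1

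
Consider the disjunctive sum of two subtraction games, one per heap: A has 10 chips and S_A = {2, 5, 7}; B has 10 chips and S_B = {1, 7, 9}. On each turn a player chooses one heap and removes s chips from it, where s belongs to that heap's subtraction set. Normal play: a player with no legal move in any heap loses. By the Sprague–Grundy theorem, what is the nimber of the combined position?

Heap A, S = {2, 5, 7}:
G(0) = 0
G(1) = mex{} = 0
G(2) = mex{0} = 1
G(3) = mex{0} = 1
G(4) = mex{1} = 0
G(5) = mex{1,0} = 2
G(6) = mex{0,0} = 1
G(7) = mex{2,1,0} = 3
G(8) = mex{1,1,0} = 2
G(9) = mex{3,0,1} = 2
G(10) = mex{2,2,1} = 0
G_A(10) = 0.
Heap B, S = {1, 7, 9}:
n :  0  1  2  3  4  5  6  7  8  9 10
G :  0  1  0  1  0  1  0  1  0  1  0
G_B(10) = 0.
Combined Grundy value = 0 ⊕ 0 = 0.

0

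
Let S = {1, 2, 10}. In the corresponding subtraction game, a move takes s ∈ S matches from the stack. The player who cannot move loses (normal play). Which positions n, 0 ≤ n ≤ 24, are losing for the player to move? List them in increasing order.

0, 3, 6, 9, 12, 15, 18, 21, 24

n :  0  1  2  3  4  5  6  7  8  9 10 11 12 13 14 15 16 17 18 19 20 21 22 23 24
G :  0  1  2  0  1  2  0  1  2  0  1  2  0  1  2  0  1  2  0  1  2  0  1  2  0
P-positions are exactly the n with G(n) = 0.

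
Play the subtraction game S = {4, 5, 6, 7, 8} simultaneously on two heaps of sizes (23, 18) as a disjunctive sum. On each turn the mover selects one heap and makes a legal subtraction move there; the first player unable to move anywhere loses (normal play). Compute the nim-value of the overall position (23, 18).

3

All heaps use S = {4, 5, 6, 7, 8}:
G(0) = 0
G(1) = mex{} = 0
G(2) = mex{} = 0
G(3) = mex{} = 0
G(4) = mex{0} = 1
G(5) = mex{0,0} = 1
G(6) = mex{0,0,0} = 1
G(7) = mex{0,0,0,0} = 1
G(8) = mex{1,0,0,0,0} = 2
G(9) = mex{1,1,0,0,0} = 2
G(10) = mex{1,1,1,0,0} = 2
G(11) = mex{1,1,1,1,0} = 2
G(12) = mex{2,1,1,1,1} = 0
G(13) = mex{2,2,1,1,1} = 0
G(14) = mex{2,2,2,1,1} = 0
G(15) = mex{2,2,2,2,1} = 0
G(16) = mex{0,2,2,2,2} = 1
G(17) = mex{0,0,2,2,2} = 1
G(18) = mex{0,0,0,2,2} = 1
G(19) = mex{0,0,0,0,2} = 1
G(20) = mex{1,0,0,0,0} = 2
G(21) = mex{1,1,0,0,0} = 2
G(22) = mex{1,1,1,0,0} = 2
G(23) = mex{1,1,1,1,0} = 2
Heap A: G(23) = 2.
Heap B: G(18) = 1.
Combined Grundy value = 2 ⊕ 1 = 3.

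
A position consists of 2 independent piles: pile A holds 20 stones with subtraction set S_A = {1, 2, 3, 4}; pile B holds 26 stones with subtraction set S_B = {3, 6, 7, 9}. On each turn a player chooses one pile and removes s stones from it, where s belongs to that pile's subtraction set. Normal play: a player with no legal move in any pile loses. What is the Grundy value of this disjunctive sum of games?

0

Pile A, S = {1, 2, 3, 4}:
n :  0  1  2  3  4  5  6  7  8  9 10 11 12 13 14 15 16 17 18 19 20
G :  0  1  2  3  4  0  1  2  3  4  0  1  2  3  4  0  1  2  3  4  0
G_A(20) = 0.
Pile B, S = {3, 6, 7, 9}:
n :  0  1  2  3  4  5  6  7  8  9 10 11 12 13 14 15 16 17 18 19 20 21 22 23 24 25 26
G :  0  0  0  1  1  1  2  2  2  3  3  3  0  0  0  1  1  1  2  2  2  3  3  3  0  0  0
G_B(26) = 0.
Combined Grundy value = 0 ⊕ 0 = 0.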